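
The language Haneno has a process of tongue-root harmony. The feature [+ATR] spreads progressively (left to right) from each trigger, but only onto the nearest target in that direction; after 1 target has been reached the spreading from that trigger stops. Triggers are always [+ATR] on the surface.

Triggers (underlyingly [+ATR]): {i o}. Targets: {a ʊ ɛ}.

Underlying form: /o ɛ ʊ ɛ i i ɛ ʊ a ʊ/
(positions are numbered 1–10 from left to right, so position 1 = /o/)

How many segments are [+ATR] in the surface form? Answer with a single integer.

From /o/ at 1 rightward: 2 /ɛ/ → [+ATR]; bound reached.
From /i/ at 5 rightward: 6 /i/ is itself a trigger — this domain ends here.
From /i/ at 6 rightward: 7 /ɛ/ → [+ATR]; bound reached.
Targets with no active source: positions 3 4 8 9 10 stay [-ATR].
[+ATR] positions on the surface: 1 2 5 6 7.

5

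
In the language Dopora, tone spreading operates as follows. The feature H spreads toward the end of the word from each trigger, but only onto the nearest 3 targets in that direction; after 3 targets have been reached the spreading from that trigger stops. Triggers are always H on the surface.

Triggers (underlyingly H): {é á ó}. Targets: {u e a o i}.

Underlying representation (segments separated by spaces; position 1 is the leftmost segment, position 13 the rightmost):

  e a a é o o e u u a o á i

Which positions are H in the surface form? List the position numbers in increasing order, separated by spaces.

4 5 6 7 12 13

From /é/ at 4 rightward: 5 /o/ → H; 6 /o/ → H; 7 /e/ → H; bound reached.
From /á/ at 12 rightward: 13 /i/ → H; word edge.
Targets with no active source: positions 1 2 3 8 9 10 11 stay [-high tone].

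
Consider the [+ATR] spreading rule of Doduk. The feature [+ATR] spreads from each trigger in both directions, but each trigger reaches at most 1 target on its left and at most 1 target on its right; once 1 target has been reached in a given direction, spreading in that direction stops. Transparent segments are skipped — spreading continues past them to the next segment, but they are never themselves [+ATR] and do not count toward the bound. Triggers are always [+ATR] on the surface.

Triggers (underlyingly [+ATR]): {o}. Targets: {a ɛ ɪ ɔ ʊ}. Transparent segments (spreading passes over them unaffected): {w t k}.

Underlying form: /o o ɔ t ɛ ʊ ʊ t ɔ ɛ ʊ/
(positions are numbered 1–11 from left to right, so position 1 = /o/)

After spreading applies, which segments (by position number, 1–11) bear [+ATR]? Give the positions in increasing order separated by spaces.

From /o/ at 1 rightward: 2 /o/ is itself a trigger — this domain ends here.
From /o/ at 1 leftward: word edge.
From /o/ at 2 rightward: 3 /ɔ/ → [+ATR]; bound reached.
From /o/ at 2 leftward: 1 /o/ is itself a trigger — this domain ends here.
Targets with no active source: positions 5 6 7 9 10 11 stay [-ATR].

1 2 3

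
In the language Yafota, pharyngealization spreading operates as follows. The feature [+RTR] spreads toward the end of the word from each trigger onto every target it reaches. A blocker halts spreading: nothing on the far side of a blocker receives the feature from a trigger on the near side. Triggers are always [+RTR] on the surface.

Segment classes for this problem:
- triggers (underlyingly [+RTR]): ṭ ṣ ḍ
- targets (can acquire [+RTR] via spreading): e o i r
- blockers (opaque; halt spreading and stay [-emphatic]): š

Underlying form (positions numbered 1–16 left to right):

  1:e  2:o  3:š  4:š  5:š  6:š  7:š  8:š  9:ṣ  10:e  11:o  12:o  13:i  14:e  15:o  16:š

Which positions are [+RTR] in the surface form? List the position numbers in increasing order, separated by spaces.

From /ṣ/ at 9 rightward: 10 /e/ → [+RTR]; 11 /o/ → [+RTR]; 12 /o/ → [+RTR]; 13 /i/ → [+RTR]; 14 /e/ → [+RTR]; 15 /o/ → [+RTR]; 16 /š/ blocks.
Targets with no active source: positions 1 2 stay [-emphatic].

9 10 11 12 13 14 15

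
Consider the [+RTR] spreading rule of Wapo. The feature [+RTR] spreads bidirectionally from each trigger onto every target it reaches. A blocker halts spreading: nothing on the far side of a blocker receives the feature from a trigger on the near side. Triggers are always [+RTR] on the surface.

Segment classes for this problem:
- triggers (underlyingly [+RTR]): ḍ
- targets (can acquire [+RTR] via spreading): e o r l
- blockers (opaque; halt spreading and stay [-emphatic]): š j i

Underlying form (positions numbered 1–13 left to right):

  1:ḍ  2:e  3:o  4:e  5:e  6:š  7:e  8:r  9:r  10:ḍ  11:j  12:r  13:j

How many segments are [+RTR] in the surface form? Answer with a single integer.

9

From /ḍ/ at 1 rightward: 2 /e/ → [+RTR]; 3 /o/ → [+RTR]; 4 /e/ → [+RTR]; 5 /e/ → [+RTR]; 6 /š/ blocks.
From /ḍ/ at 1 leftward: word edge.
From /ḍ/ at 10 rightward: 11 /j/ blocks.
From /ḍ/ at 10 leftward: 9 /r/ → [+RTR]; 8 /r/ → [+RTR]; 7 /e/ → [+RTR]; 6 /š/ blocks.
Target with no active source: position 12 stays [-emphatic].
[+RTR] positions on the surface: 1 2 3 4 5 7 8 9 10.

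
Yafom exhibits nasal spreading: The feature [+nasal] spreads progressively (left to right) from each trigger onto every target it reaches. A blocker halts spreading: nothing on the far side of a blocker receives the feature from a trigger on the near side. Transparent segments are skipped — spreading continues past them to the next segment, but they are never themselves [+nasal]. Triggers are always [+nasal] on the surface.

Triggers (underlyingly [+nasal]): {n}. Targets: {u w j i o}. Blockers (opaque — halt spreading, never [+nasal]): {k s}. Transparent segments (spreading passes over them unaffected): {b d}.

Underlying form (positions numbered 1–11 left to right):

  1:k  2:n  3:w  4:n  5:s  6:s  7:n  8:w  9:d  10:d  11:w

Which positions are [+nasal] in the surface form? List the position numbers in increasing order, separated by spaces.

From /n/ at 2 rightward: 3 /w/ → [+nasal]; 4 /n/ is itself a trigger — this domain ends here.
From /n/ at 4 rightward: 5 /s/ blocks.
From /n/ at 7 rightward: 8 /w/ → [+nasal]; 9 /d/ transparent; 10 /d/ transparent; 11 /w/ → [+nasal]; word edge.

2 3 4 7 8 11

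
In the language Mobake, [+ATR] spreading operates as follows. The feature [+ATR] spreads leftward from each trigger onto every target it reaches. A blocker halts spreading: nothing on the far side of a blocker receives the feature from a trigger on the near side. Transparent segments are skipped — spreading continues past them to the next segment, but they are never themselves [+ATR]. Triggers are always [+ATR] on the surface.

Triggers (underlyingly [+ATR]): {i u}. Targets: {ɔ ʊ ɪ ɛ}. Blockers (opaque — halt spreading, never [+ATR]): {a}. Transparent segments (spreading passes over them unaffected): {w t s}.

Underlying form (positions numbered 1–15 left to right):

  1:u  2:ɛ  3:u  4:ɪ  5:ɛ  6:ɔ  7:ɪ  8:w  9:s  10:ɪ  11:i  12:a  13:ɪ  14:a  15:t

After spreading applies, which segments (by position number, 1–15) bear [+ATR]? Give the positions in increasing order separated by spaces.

1 2 3 4 5 6 7 10 11

From /u/ at 1 leftward: word edge.
From /u/ at 3 leftward: 2 /ɛ/ → [+ATR]; 1 /u/ is itself a trigger — this domain ends here.
From /i/ at 11 leftward: 10 /ɪ/ → [+ATR]; 9 /s/ transparent; 8 /w/ transparent; 7 /ɪ/ → [+ATR]; 6 /ɔ/ → [+ATR]; 5 /ɛ/ → [+ATR]; 4 /ɪ/ → [+ATR]; 3 /u/ is itself a trigger — this domain ends here.
Target with no active source: position 13 stays [-ATR].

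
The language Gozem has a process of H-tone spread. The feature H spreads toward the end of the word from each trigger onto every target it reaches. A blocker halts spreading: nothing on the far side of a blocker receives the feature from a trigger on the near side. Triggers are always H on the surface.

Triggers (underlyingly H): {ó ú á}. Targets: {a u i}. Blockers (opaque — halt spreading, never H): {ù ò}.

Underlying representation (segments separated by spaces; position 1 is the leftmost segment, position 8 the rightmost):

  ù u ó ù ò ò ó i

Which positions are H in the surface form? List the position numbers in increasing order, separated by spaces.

From /ó/ at 3 rightward: 4 /ù/ blocks.
From /ó/ at 7 rightward: 8 /i/ → H; word edge.
Target with no active source: position 2 stays [-high tone].

3 7 8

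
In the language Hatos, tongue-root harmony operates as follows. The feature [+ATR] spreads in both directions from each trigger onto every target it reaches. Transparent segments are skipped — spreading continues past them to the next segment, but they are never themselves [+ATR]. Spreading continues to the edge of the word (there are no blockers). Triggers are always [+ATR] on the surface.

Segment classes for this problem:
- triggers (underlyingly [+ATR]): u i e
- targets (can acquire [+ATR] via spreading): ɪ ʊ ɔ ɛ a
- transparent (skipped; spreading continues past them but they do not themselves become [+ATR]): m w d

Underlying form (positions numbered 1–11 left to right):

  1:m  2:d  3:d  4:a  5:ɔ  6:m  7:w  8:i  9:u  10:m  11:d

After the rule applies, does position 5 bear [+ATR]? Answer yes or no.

yes

From /i/ at 8 rightward: 9 /u/ is itself a trigger — this domain ends here.
From /i/ at 8 leftward: 7 /w/ transparent; 6 /m/ transparent; 5 /ɔ/ → [+ATR]; 4 /a/ → [+ATR]; 3 /d/ transparent; 2 /d/ transparent; 1 /m/ transparent; word edge.
From /u/ at 9 rightward: 10 /m/ transparent; 11 /d/ transparent; word edge.
From /u/ at 9 leftward: 8 /i/ is itself a trigger — this domain ends here.
[+ATR] positions on the surface: 4 5 8 9.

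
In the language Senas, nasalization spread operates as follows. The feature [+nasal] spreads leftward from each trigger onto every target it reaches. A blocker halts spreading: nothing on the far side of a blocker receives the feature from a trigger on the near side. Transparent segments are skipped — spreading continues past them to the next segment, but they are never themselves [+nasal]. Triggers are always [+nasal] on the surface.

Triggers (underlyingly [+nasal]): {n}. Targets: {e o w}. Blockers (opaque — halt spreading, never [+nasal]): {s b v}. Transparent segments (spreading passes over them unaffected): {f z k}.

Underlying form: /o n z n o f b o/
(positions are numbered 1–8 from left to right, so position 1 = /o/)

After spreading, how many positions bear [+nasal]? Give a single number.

3

From /n/ at 2 leftward: 1 /o/ → [+nasal]; word edge.
From /n/ at 4 leftward: 3 /z/ transparent; 2 /n/ is itself a trigger — this domain ends here.
Targets with no active source: positions 5 8 stay [-nasal].
[+nasal] positions on the surface: 1 2 4.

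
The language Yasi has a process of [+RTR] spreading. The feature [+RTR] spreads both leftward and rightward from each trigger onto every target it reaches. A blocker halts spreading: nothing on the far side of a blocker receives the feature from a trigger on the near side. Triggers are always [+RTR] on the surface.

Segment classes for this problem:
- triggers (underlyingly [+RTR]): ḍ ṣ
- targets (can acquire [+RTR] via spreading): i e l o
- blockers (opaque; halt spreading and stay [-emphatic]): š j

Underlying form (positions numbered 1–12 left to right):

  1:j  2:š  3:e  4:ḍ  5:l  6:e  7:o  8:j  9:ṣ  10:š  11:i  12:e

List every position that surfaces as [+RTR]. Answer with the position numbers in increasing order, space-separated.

From /ḍ/ at 4 rightward: 5 /l/ → [+RTR]; 6 /e/ → [+RTR]; 7 /o/ → [+RTR]; 8 /j/ blocks.
From /ḍ/ at 4 leftward: 3 /e/ → [+RTR]; 2 /š/ blocks.
From /ṣ/ at 9 rightward: 10 /š/ blocks.
From /ṣ/ at 9 leftward: 8 /j/ blocks.
Targets with no active source: positions 11 12 stay [-emphatic].

3 4 5 6 7 9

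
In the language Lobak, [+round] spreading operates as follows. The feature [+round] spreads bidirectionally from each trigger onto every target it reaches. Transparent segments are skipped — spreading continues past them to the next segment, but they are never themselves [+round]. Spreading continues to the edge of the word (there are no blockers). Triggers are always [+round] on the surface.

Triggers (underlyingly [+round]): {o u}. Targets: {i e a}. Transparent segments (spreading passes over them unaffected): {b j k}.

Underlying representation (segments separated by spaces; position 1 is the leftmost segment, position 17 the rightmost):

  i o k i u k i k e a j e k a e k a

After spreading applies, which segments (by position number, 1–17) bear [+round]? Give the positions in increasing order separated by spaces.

From /o/ at 2 rightward: 3 /k/ transparent; 4 /i/ → [+round]; 5 /u/ is itself a trigger — this domain ends here.
From /o/ at 2 leftward: 1 /i/ → [+round]; word edge.
From /u/ at 5 rightward: 6 /k/ transparent; 7 /i/ → [+round]; 8 /k/ transparent; 9 /e/ → [+round]; 10 /a/ → [+round]; 11 /j/ transparent; 12 /e/ → [+round]; 13 /k/ transparent; 14 /a/ → [+round]; 15 /e/ → [+round]; 16 /k/ transparent; 17 /a/ → [+round]; word edge.
From /u/ at 5 leftward: 4 /i/ → [+round]; 3 /k/ transparent; 2 /o/ is itself a trigger — this domain ends here.

1 2 4 5 7 9 10 12 14 15 17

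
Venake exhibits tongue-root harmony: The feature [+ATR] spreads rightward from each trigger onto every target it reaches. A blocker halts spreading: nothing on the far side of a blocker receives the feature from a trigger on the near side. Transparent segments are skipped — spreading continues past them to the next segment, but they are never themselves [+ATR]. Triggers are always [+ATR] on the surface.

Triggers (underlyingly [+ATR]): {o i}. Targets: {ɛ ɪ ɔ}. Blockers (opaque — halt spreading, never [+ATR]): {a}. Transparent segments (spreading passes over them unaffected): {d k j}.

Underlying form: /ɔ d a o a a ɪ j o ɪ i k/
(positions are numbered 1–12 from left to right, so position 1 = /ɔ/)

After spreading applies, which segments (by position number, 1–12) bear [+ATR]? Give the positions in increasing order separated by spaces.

From /o/ at 4 rightward: 5 /a/ blocks.
From /o/ at 9 rightward: 10 /ɪ/ → [+ATR]; 11 /i/ is itself a trigger — this domain ends here.
From /i/ at 11 rightward: 12 /k/ transparent; word edge.
Targets with no active source: positions 1 7 stay [-ATR].

4 9 10 11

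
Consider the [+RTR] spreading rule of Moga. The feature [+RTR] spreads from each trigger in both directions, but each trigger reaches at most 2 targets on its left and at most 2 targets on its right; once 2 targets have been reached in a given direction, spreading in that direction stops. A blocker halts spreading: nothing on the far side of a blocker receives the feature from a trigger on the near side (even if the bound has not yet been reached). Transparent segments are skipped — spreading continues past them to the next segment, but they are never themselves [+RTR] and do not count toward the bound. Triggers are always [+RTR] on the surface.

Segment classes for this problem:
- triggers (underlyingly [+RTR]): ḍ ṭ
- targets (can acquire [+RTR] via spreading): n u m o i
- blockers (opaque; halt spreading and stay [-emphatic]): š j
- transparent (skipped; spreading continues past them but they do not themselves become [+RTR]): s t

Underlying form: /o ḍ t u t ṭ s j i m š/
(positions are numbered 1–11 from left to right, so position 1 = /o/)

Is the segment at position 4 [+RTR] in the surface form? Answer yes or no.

yes

From /ḍ/ at 2 rightward: 3 /t/ transparent; 4 /u/ → [+RTR]; 5 /t/ transparent; 6 /ṭ/ is itself a trigger — this domain ends here.
From /ḍ/ at 2 leftward: 1 /o/ → [+RTR]; word edge.
From /ṭ/ at 6 rightward: 7 /s/ transparent; 8 /j/ blocks.
From /ṭ/ at 6 leftward: 5 /t/ transparent; 4 /u/ → [+RTR]; 3 /t/ transparent; 2 /ḍ/ is itself a trigger — this domain ends here.
Targets with no active source: positions 9 10 stay [-emphatic].
[+RTR] positions on the surface: 1 2 4 6.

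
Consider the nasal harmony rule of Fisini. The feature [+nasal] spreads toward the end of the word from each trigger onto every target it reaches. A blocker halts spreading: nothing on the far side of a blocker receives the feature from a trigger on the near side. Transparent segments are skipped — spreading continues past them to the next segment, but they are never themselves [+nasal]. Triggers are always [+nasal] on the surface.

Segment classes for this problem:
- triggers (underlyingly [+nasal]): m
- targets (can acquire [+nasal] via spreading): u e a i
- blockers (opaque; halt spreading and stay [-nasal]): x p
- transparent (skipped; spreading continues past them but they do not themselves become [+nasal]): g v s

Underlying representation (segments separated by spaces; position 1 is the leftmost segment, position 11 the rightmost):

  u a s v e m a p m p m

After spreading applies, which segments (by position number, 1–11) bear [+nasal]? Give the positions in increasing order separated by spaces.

6 7 9 11

From /m/ at 6 rightward: 7 /a/ → [+nasal]; 8 /p/ blocks.
From /m/ at 9 rightward: 10 /p/ blocks.
From /m/ at 11 rightward: word edge.
Targets with no active source: positions 1 2 5 stay [-nasal].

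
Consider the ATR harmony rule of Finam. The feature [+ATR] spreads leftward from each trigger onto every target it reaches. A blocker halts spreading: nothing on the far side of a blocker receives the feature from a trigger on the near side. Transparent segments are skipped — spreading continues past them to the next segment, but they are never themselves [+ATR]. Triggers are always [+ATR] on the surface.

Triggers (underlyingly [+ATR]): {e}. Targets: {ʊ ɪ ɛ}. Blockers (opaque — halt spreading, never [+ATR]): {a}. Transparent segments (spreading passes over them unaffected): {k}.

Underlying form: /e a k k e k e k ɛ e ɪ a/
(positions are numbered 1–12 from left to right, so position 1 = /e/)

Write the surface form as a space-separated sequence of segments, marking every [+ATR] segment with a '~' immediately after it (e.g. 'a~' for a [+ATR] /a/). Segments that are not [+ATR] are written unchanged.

From /e/ at 1 leftward: word edge.
From /e/ at 5 leftward: 4 /k/ transparent; 3 /k/ transparent; 2 /a/ blocks.
From /e/ at 7 leftward: 6 /k/ transparent; 5 /e/ is itself a trigger — this domain ends here.
From /e/ at 10 leftward: 9 /ɛ/ → [+ATR]; 8 /k/ transparent; 7 /e/ is itself a trigger — this domain ends here.
Target with no active source: position 11 stays [-ATR].
[+ATR] positions on the surface: 1 5 7 9 10.

e~ a k k e~ k e~ k ɛ~ e~ ɪ a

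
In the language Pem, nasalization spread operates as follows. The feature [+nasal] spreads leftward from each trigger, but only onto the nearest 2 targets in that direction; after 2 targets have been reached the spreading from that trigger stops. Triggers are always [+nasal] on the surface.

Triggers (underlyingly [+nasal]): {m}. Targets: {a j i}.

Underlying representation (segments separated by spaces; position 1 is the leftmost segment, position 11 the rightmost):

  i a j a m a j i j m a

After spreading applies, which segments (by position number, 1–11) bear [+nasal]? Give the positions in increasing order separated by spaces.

From /m/ at 5 leftward: 4 /a/ → [+nasal]; 3 /j/ → [+nasal]; bound reached.
From /m/ at 10 leftward: 9 /j/ → [+nasal]; 8 /i/ → [+nasal]; bound reached.
Targets with no active source: positions 1 2 6 7 11 stay [-nasal].

3 4 5 8 9 10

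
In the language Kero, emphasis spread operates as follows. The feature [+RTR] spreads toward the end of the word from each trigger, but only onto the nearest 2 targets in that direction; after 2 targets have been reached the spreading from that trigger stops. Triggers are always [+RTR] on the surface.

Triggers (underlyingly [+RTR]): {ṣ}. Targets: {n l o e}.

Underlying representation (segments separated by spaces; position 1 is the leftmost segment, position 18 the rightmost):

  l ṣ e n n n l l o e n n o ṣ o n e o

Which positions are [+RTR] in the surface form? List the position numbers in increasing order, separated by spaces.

From /ṣ/ at 2 rightward: 3 /e/ → [+RTR]; 4 /n/ → [+RTR]; bound reached.
From /ṣ/ at 14 rightward: 15 /o/ → [+RTR]; 16 /n/ → [+RTR]; bound reached.
Targets with no active source: positions 1 5 6 7 8 9 10 11 12 13 17 18 stay [-emphatic].

2 3 4 14 15 16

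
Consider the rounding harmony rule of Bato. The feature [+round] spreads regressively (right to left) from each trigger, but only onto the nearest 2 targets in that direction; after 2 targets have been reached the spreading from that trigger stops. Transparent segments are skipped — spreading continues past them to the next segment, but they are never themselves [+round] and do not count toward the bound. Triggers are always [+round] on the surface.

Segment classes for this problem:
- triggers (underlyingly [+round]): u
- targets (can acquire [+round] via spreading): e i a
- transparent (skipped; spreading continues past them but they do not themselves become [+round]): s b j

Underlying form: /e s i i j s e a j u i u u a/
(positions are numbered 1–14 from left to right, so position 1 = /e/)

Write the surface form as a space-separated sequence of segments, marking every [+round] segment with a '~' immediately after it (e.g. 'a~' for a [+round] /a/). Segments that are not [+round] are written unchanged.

From /u/ at 10 leftward: 9 /j/ transparent; 8 /a/ → [+round]; 7 /e/ → [+round]; bound reached.
From /u/ at 12 leftward: 11 /i/ → [+round]; 10 /u/ is itself a trigger — this domain ends here.
From /u/ at 13 leftward: 12 /u/ is itself a trigger — this domain ends here.
Targets with no active source: positions 1 3 4 14 stay [-round].
[+round] positions on the surface: 7 8 10 11 12 13.

e s i i j s e~ a~ j u~ i~ u~ u~ a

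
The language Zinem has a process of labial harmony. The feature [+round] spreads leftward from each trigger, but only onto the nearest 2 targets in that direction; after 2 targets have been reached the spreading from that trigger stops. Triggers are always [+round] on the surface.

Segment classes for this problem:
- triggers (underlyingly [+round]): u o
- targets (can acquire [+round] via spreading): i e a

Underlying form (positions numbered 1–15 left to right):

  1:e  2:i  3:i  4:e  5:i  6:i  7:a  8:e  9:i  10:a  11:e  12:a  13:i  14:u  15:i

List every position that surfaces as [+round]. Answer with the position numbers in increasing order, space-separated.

12 13 14

From /u/ at 14 leftward: 13 /i/ → [+round]; 12 /a/ → [+round]; bound reached.
Targets with no active source: positions 1 2 3 4 5 6 7 8 9 10 11 15 stay [-round].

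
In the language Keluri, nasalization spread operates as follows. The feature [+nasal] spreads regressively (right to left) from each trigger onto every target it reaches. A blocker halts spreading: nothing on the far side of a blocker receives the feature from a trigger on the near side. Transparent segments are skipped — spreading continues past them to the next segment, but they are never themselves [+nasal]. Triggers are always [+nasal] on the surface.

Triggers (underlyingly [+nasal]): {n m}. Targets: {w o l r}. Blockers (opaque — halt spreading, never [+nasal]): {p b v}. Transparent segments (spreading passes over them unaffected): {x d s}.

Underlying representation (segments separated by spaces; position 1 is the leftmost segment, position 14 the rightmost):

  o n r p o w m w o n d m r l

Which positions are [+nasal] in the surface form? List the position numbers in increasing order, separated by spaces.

From /n/ at 2 leftward: 1 /o/ → [+nasal]; word edge.
From /m/ at 7 leftward: 6 /w/ → [+nasal]; 5 /o/ → [+nasal]; 4 /p/ blocks.
From /n/ at 10 leftward: 9 /o/ → [+nasal]; 8 /w/ → [+nasal]; 7 /m/ is itself a trigger — this domain ends here.
From /m/ at 12 leftward: 11 /d/ transparent; 10 /n/ is itself a trigger — this domain ends here.
Targets with no active source: positions 3 13 14 stay [-nasal].

1 2 5 6 7 8 9 10 12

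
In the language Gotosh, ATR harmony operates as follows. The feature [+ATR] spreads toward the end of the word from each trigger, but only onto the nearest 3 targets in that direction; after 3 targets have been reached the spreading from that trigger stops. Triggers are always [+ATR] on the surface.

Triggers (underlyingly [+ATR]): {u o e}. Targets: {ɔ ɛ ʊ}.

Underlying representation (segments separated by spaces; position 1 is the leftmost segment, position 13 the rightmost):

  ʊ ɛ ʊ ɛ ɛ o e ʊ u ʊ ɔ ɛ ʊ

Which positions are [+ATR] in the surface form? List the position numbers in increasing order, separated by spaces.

6 7 8 9 10 11 12

From /o/ at 6 rightward: 7 /e/ is itself a trigger — this domain ends here.
From /e/ at 7 rightward: 8 /ʊ/ → [+ATR]; 9 /u/ is itself a trigger — this domain ends here.
From /u/ at 9 rightward: 10 /ʊ/ → [+ATR]; 11 /ɔ/ → [+ATR]; 12 /ɛ/ → [+ATR]; bound reached.
Targets with no active source: positions 1 2 3 4 5 13 stay [-ATR].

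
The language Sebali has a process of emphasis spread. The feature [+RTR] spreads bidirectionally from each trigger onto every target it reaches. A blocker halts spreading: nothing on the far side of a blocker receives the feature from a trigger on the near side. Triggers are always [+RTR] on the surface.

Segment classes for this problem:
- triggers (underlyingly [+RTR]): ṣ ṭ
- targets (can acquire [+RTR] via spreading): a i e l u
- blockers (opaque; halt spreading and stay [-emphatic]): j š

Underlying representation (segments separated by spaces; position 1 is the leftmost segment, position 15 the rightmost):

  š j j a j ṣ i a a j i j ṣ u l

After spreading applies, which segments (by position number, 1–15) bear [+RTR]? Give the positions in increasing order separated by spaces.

6 7 8 9 13 14 15

From /ṣ/ at 6 rightward: 7 /i/ → [+RTR]; 8 /a/ → [+RTR]; 9 /a/ → [+RTR]; 10 /j/ blocks.
From /ṣ/ at 6 leftward: 5 /j/ blocks.
From /ṣ/ at 13 rightward: 14 /u/ → [+RTR]; 15 /l/ → [+RTR]; word edge.
From /ṣ/ at 13 leftward: 12 /j/ blocks.
Targets with no active source: positions 4 11 stay [-emphatic].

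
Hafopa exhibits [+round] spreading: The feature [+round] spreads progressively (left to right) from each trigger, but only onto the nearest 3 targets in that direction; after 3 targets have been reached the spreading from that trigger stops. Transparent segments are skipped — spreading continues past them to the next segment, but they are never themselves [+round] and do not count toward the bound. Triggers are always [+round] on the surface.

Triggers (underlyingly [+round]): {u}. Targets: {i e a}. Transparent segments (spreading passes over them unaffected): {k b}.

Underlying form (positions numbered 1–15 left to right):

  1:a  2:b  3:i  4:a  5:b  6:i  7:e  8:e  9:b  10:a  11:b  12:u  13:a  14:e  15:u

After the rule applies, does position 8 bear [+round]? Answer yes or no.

From /u/ at 12 rightward: 13 /a/ → [+round]; 14 /e/ → [+round]; 15 /u/ is itself a trigger — this domain ends here.
From /u/ at 15 rightward: word edge.
Targets with no active source: positions 1 3 4 6 7 8 10 stay [-round].
[+round] positions on the surface: 12 13 14 15.

no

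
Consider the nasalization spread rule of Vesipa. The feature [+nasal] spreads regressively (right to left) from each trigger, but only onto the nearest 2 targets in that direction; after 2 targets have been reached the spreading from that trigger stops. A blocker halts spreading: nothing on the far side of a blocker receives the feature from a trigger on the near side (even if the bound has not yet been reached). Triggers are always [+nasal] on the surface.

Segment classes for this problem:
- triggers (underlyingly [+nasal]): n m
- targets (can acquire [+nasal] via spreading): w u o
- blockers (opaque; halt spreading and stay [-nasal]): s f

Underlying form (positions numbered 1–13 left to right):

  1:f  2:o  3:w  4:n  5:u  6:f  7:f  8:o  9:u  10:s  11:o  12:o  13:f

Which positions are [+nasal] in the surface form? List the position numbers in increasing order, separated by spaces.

From /n/ at 4 leftward: 3 /w/ → [+nasal]; 2 /o/ → [+nasal]; bound reached.
Targets with no active source: positions 5 8 9 11 12 stay [-nasal].

2 3 4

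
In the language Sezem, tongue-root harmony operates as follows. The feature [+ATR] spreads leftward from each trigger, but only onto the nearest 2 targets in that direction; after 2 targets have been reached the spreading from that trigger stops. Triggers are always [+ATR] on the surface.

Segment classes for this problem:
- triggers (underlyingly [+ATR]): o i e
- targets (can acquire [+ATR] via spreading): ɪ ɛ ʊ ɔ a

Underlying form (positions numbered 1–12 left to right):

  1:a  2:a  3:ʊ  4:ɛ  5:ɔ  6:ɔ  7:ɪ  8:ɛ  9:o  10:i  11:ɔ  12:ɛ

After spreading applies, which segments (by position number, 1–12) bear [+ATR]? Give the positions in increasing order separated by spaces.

7 8 9 10

From /o/ at 9 leftward: 8 /ɛ/ → [+ATR]; 7 /ɪ/ → [+ATR]; bound reached.
From /i/ at 10 leftward: 9 /o/ is itself a trigger — this domain ends here.
Targets with no active source: positions 1 2 3 4 5 6 11 12 stay [-ATR].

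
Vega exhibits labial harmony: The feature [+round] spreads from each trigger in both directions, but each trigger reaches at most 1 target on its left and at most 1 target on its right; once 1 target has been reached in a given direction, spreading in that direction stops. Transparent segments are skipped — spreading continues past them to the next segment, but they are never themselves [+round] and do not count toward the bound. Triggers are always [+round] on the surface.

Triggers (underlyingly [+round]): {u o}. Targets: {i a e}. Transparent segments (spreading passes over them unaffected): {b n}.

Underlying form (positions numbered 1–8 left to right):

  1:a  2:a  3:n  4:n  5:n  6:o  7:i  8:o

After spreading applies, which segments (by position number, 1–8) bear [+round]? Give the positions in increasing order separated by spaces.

2 6 7 8

From /o/ at 6 rightward: 7 /i/ → [+round]; bound reached.
From /o/ at 6 leftward: 5 /n/ transparent; 4 /n/ transparent; 3 /n/ transparent; 2 /a/ → [+round]; bound reached.
From /o/ at 8 rightward: word edge.
From /o/ at 8 leftward: 7 /i/ → [+round]; bound reached.
Target with no active source: position 1 stays [-round].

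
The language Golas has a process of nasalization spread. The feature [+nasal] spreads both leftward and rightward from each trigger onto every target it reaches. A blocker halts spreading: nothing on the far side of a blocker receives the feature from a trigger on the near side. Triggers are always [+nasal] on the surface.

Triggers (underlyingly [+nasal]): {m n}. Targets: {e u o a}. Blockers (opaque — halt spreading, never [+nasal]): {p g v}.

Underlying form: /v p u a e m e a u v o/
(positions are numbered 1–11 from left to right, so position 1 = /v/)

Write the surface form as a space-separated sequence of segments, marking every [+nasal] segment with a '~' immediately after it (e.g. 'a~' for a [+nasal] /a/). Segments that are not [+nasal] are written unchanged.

From /m/ at 6 rightward: 7 /e/ → [+nasal]; 8 /a/ → [+nasal]; 9 /u/ → [+nasal]; 10 /v/ blocks.
From /m/ at 6 leftward: 5 /e/ → [+nasal]; 4 /a/ → [+nasal]; 3 /u/ → [+nasal]; 2 /p/ blocks.
Target with no active source: position 11 stays [-nasal].
[+nasal] positions on the surface: 3 4 5 6 7 8 9.

v p u~ a~ e~ m~ e~ a~ u~ v o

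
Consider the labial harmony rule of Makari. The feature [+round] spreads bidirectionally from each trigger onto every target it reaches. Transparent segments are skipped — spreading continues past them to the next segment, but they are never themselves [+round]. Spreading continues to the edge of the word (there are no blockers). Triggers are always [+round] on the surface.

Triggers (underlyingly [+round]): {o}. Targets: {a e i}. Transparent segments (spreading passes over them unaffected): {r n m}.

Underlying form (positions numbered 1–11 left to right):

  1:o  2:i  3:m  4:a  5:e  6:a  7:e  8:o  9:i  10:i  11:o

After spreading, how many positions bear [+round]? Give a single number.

From /o/ at 1 rightward: 2 /i/ → [+round]; 3 /m/ transparent; 4 /a/ → [+round]; 5 /e/ → [+round]; 6 /a/ → [+round]; 7 /e/ → [+round]; 8 /o/ is itself a trigger — this domain ends here.
From /o/ at 1 leftward: word edge.
From /o/ at 8 rightward: 9 /i/ → [+round]; 10 /i/ → [+round]; 11 /o/ is itself a trigger — this domain ends here.
From /o/ at 8 leftward: 7 /e/ → [+round]; 6 /a/ → [+round]; 5 /e/ → [+round]; 4 /a/ → [+round]; 3 /m/ transparent; 2 /i/ → [+round]; 1 /o/ is itself a trigger — this domain ends here.
From /o/ at 11 rightward: word edge.
From /o/ at 11 leftward: 10 /i/ → [+round]; 9 /i/ → [+round]; 8 /o/ is itself a trigger — this domain ends here.
[+round] positions on the surface: 1 2 4 5 6 7 8 9 10 11.

10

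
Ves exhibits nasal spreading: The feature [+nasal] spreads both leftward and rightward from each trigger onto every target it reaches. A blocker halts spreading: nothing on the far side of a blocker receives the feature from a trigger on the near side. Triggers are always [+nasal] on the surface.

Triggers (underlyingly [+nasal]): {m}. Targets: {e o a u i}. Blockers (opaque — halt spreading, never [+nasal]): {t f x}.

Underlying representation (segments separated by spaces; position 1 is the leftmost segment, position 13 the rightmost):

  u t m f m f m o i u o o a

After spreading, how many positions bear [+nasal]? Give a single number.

From /m/ at 3 rightward: 4 /f/ blocks.
From /m/ at 3 leftward: 2 /t/ blocks.
From /m/ at 5 rightward: 6 /f/ blocks.
From /m/ at 5 leftward: 4 /f/ blocks.
From /m/ at 7 rightward: 8 /o/ → [+nasal]; 9 /i/ → [+nasal]; 10 /u/ → [+nasal]; 11 /o/ → [+nasal]; 12 /o/ → [+nasal]; 13 /a/ → [+nasal]; word edge.
From /m/ at 7 leftward: 6 /f/ blocks.
Target with no active source: position 1 stays [-nasal].
[+nasal] positions on the surface: 3 5 7 8 9 10 11 12 13.

9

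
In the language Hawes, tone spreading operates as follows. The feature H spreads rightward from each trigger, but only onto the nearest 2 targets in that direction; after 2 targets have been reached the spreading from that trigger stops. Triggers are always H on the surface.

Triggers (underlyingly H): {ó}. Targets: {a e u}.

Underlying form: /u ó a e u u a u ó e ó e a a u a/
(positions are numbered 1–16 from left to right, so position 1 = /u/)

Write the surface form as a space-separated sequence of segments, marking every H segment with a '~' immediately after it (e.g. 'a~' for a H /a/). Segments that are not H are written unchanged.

From /ó/ at 2 rightward: 3 /a/ → H; 4 /e/ → H; bound reached.
From /ó/ at 9 rightward: 10 /e/ → H; 11 /ó/ is itself a trigger — this domain ends here.
From /ó/ at 11 rightward: 12 /e/ → H; 13 /a/ → H; bound reached.
Targets with no active source: positions 1 5 6 7 8 14 15 16 stay [-high tone].
H positions on the surface: 2 3 4 9 10 11 12 13.

u ó~ a~ e~ u u a u ó~ e~ ó~ e~ a~ a u a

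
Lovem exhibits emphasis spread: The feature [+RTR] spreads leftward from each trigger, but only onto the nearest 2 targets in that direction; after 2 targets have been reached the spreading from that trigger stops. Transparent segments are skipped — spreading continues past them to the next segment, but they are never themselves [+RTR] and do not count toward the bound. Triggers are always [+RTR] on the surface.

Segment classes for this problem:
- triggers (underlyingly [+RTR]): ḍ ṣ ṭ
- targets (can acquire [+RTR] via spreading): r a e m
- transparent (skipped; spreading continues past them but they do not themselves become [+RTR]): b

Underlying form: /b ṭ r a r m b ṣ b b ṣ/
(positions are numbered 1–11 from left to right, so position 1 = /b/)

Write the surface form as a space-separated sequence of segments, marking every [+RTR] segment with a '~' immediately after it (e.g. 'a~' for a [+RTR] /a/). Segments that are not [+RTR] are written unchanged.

b ṭ~ r a r~ m~ b ṣ~ b b ṣ~

From /ṭ/ at 2 leftward: 1 /b/ transparent; word edge.
From /ṣ/ at 8 leftward: 7 /b/ transparent; 6 /m/ → [+RTR]; 5 /r/ → [+RTR]; bound reached.
From /ṣ/ at 11 leftward: 10 /b/ transparent; 9 /b/ transparent; 8 /ṣ/ is itself a trigger — this domain ends here.
Targets with no active source: positions 3 4 stay [-emphatic].
[+RTR] positions on the surface: 2 5 6 8 11.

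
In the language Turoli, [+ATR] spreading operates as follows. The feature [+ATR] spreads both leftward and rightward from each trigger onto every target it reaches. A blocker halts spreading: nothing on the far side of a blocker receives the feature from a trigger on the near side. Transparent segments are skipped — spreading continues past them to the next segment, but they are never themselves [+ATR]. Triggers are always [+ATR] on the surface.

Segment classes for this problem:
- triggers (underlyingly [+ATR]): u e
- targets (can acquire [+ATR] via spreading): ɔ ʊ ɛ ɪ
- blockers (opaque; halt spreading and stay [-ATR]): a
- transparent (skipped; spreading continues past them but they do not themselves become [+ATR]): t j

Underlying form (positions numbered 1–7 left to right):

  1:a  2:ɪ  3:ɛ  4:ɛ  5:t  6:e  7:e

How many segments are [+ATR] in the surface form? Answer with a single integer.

From /e/ at 6 rightward: 7 /e/ is itself a trigger — this domain ends here.
From /e/ at 6 leftward: 5 /t/ transparent; 4 /ɛ/ → [+ATR]; 3 /ɛ/ → [+ATR]; 2 /ɪ/ → [+ATR]; 1 /a/ blocks.
From /e/ at 7 rightward: word edge.
From /e/ at 7 leftward: 6 /e/ is itself a trigger — this domain ends here.
[+ATR] positions on the surface: 2 3 4 6 7.

5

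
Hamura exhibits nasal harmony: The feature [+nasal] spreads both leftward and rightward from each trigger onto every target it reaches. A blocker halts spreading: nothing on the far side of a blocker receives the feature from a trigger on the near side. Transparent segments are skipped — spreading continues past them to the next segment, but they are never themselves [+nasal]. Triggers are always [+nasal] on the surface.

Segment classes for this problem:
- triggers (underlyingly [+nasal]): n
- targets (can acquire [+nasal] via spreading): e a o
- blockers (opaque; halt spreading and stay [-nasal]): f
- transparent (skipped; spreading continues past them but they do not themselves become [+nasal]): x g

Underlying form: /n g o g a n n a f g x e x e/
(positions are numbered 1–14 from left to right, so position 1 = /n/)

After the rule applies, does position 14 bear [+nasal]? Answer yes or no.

no

From /n/ at 1 rightward: 2 /g/ transparent; 3 /o/ → [+nasal]; 4 /g/ transparent; 5 /a/ → [+nasal]; 6 /n/ is itself a trigger — this domain ends here.
From /n/ at 1 leftward: word edge.
From /n/ at 6 rightward: 7 /n/ is itself a trigger — this domain ends here.
From /n/ at 6 leftward: 5 /a/ → [+nasal]; 4 /g/ transparent; 3 /o/ → [+nasal]; 2 /g/ transparent; 1 /n/ is itself a trigger — this domain ends here.
From /n/ at 7 rightward: 8 /a/ → [+nasal]; 9 /f/ blocks.
From /n/ at 7 leftward: 6 /n/ is itself a trigger — this domain ends here.
Targets with no active source: positions 12 14 stay [-nasal].
[+nasal] positions on the surface: 1 3 5 6 7 8.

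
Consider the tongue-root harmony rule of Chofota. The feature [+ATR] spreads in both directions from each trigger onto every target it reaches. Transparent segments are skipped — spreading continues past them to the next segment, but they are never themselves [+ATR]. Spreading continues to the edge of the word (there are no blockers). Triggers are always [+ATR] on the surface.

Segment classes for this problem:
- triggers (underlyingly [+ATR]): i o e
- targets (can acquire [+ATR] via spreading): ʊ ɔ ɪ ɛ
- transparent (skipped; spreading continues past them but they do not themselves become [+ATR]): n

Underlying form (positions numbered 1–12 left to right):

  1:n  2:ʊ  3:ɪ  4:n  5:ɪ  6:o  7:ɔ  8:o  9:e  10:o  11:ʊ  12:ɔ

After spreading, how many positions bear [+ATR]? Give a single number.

From /o/ at 6 rightward: 7 /ɔ/ → [+ATR]; 8 /o/ is itself a trigger — this domain ends here.
From /o/ at 6 leftward: 5 /ɪ/ → [+ATR]; 4 /n/ transparent; 3 /ɪ/ → [+ATR]; 2 /ʊ/ → [+ATR]; 1 /n/ transparent; word edge.
From /o/ at 8 rightward: 9 /e/ is itself a trigger — this domain ends here.
From /o/ at 8 leftward: 7 /ɔ/ → [+ATR]; 6 /o/ is itself a trigger — this domain ends here.
From /e/ at 9 rightward: 10 /o/ is itself a trigger — this domain ends here.
From /e/ at 9 leftward: 8 /o/ is itself a trigger — this domain ends here.
From /o/ at 10 rightward: 11 /ʊ/ → [+ATR]; 12 /ɔ/ → [+ATR]; word edge.
From /o/ at 10 leftward: 9 /e/ is itself a trigger — this domain ends here.
[+ATR] positions on the surface: 2 3 5 6 7 8 9 10 11 12.

10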